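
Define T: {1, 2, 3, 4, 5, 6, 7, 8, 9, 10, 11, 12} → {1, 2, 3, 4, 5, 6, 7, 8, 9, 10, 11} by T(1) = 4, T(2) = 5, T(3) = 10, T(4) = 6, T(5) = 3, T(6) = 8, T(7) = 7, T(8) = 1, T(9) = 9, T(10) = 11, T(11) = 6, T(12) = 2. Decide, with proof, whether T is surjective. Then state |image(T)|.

11

Every element of the codomain has a preimage: 1 = T(8), 2 = T(12), 3 = T(5), 4 = T(1), 5 = T(2), 6 = T(4), 7 = T(7), 8 = T(6), 9 = T(9), 10 = T(3), 11 = T(10).
Thus T is surjective.
The image of T is {1, 2, 3, 4, 5, 6, 7, 8, 9, 10, 11}, which has 11 elements.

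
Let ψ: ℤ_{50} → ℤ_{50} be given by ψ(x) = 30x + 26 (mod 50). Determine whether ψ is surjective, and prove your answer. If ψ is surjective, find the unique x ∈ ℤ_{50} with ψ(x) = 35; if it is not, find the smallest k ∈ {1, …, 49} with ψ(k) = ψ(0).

Since gcd(30, 50) = 10, we have 30x ≡ 0 (mod 10) for all x, so ψ(x) ≡ 6 (mod 10).
But 0 ≢ 6 (mod 10), so 0 ∈ ℤ_{50} has no preimage. Thus ψ is not surjective.
Since ψ is not surjective, we find the least positive k with ψ(k) = ψ(0): this means 30k ≡ 0 (mod 50), i.e. 50 ∣ 30k. Since gcd(30, 50) = 10, dividing through by 10 this holds exactly when 5 ∣ 3k, and as gcd(3, 5) = 1, exactly when 5 ∣ k.
The smallest positive such k is 5.

5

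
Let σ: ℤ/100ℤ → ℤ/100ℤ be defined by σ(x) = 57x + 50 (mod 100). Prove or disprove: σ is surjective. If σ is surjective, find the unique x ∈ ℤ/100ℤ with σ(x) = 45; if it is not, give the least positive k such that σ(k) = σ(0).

35

Since gcd(57, 100) = 1, 57 is invertible modulo 100. Euclid's algorithm: 100 = 1·57 + 43, 57 = 1·43 + 14, 43 = 3·14 + 1; back-substituting gives 1 = 93·57 − 53·100, so 57⁻¹ ≡ 93 (mod 100).
Then y ↦ 93(y − 50) is a two-sided inverse to σ, so every y ∈ ℤ/100ℤ has a preimage.
Thus σ is surjective.
Since σ is surjective, we compute σ⁻¹(45): solve 57x + 50 ≡ 45 (mod 100), i.e. 57x ≡ 95 (mod 100).
Multiplying by 57⁻¹ = 93 gives x ≡ 93·95 = 8835 = 88·100 + 35 ≡ 35 (mod 100).
Check: σ(35) = 57·35 + 50 = 2045 = 20·100 + 45 ≡ 45 (mod 100).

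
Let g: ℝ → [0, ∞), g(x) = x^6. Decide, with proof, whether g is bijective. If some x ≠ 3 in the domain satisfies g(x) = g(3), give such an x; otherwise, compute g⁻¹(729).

g(3) = 729 = (−3)^6 = g(−3) (since 6 is even), with 3 ≠ −3. So g is not injective, hence not bijective.
For the follow-up, such an x exists: taking x = −3 ∈ ℝ gives g(−3) = 729 = g(3) with −3 ≠ 3.

-3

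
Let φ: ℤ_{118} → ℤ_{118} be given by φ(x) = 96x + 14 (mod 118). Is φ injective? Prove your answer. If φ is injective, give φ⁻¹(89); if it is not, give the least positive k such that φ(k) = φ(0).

59

Recall: injectivity means: for all s, t in the domain, φ(s) = φ(t) implies s = t.
We have gcd(96, 118) = 2 > 1. Taking s = 0 and t = 59: φ(0) = 14 and φ(59) = 96·59 + 14 = 5678 ≡ 14 (mod 118).
So φ(0) = φ(59) while 0 ≠ 59, so φ is not injective.
Since φ is not injective, we find the least positive k with φ(k) = φ(0): this means 96k ≡ 0 (mod 118), i.e. 118 ∣ 96k. Since gcd(96, 118) = 2, dividing through by 2 this holds exactly when 59 ∣ 48k, and as gcd(48, 59) = 1, exactly when 59 ∣ k.
The smallest positive such k is 59.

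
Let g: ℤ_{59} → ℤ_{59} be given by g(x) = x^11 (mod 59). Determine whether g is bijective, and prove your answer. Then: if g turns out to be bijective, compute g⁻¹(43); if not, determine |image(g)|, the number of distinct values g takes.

Since 59 is prime, the nonzero elements of ℤ_{59} form a cyclic group of order 58.
As gcd(11, 58) = 1, raising to the 11th power is a bijection on this group: if u^11 ≡ v^11 then (uv^{−1})^11 = 1, and the only element of order dividing gcd(11, 58) = 1 is 1, so u = v.
With g(0) = 0 this makes g injective on all of ℤ_{59}, hence bijective (finite equal-size domain and codomain). In particular g is bijective.
Since g is bijective, we find the preimage of 43. The inverse of x ↦ x^11 on (ℤ_{59})^× is x ↦ x^37, because 11·37 = 407 = 7·58 + 1 ≡ 1 (mod 58) and x^{58} = 1 for x ≠ 0 (Fermat). So g⁻¹(43) = 43^37 mod 59.
Repeated squaring mod 59: 43^1 ≡ 43, 43^2 ≡ 43² = 1849 ≡ 20, 43^4 ≡ 20² = 400 ≡ 46, 43^8 ≡ 46² = 2116 ≡ 51, 43^16 ≡ 51² = 2601 ≡ 5, 43^32 ≡ 5² = 25. Since 37 = 32 + 4 + 1, 43^37 ≡ 25·46·43: 25·46 = 1150 ≡ 29, then 29·43 = 1247 ≡ 8. So 43^37 ≡ 8 (mod 59).
Hence g⁻¹(43) = 8.

8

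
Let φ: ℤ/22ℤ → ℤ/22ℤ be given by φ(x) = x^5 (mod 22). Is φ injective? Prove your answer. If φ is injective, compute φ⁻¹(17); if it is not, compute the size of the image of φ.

φ(1) = 1^5 = 1.
φ(3): Repeated squaring mod 22: 3^1 ≡ 3, 3^2 ≡ 3² = 9, 3^4 ≡ 9² = 81 ≡ 15. Since 5 = 4 + 1, 3^5 ≡ 15·3: 15·3 = 45 ≡ 1. So 3^5 ≡ 1 (mod 22).
So φ(1) = φ(3) = 1 while 1 ≠ 3, hence φ is not injective.
Since φ is not injective, we determine |image(φ)|. Computing x^5 mod 22 for each x (by repeated squaring, reducing mod 22 at every step), the values φ(0), φ(1), …, φ(21) are: 0, 1, 10, 1, 12, 1, 10, 21, 10, 1, 10, 11, 12, 21, 12, 1, 12, 21, 10, 21, 12, 21.
The distinct values are {0, 1, 10, 11, 12, 21}; there are 6 of them.

6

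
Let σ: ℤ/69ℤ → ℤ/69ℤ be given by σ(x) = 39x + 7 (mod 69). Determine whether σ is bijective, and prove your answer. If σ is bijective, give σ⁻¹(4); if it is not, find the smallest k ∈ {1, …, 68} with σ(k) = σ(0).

23

Recall: σ is injective if σ(a) = σ(b) implies a = b.
We have gcd(39, 69) = 3 > 1. Taking a = 0 and b = 23: σ(0) = 7 and σ(23) = 39·23 + 7 = 904 ≡ 7 (mod 69).
So σ(0) = σ(23) while 0 ≠ 23, hence σ is not injective, hence not bijective.
Since σ is not bijective, we find the least positive k with σ(k) = σ(0): this means 39k ≡ 0 (mod 69), i.e. 69 ∣ 39k. Since gcd(39, 69) = 3, dividing through by 3 this holds exactly when 23 ∣ 13k, and as gcd(13, 23) = 1, exactly when 23 ∣ k.
The smallest positive such k is 23.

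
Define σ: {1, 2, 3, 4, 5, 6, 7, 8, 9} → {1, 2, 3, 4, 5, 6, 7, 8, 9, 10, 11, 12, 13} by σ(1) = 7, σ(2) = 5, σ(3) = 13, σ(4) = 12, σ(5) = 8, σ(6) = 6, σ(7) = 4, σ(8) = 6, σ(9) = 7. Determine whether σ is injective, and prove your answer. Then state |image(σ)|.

7

σ(6) = 6 = σ(8) with 6 ≠ 8, so σ is not injective.
The image of σ is {4, 5, 6, 7, 8, 12, 13}, which has 7 elements.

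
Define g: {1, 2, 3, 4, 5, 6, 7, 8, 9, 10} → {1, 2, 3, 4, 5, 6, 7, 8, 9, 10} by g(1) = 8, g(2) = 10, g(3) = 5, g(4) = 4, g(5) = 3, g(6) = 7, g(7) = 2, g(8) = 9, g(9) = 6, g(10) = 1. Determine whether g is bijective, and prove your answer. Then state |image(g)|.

The values 8, 10, 5, 4, 3, 7, 2, 9, 6, 1 are a permutation of {1, 2, 3, 4, 5, 6, 7, 8, 9, 10}: each element appears exactly once.
So g is injective and surjective, hence bijective.
The image of g is {1, 2, 3, 4, 5, 6, 7, 8, 9, 10}, which has 10 elements.

10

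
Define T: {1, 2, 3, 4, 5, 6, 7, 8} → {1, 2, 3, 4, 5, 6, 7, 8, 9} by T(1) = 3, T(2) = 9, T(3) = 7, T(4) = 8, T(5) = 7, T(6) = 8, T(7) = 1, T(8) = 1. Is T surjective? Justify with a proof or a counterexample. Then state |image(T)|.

5

No element maps to 2, so T is not surjective.
The image of T is {1, 3, 7, 8, 9}, which has 5 elements.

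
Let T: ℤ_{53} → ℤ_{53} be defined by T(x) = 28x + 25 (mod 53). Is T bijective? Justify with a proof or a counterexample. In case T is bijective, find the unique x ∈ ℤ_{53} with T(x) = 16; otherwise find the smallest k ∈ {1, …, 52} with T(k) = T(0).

47

Recall that injectivity means: for all s, t in the domain, T(s) = T(t) implies s = t.
If T(s) = T(t), then 28s ≡ 28t (mod 53). Because gcd(28, 53) = 1, we may cancel 28 to get s ≡ t (mod 53).
We now compute 28⁻¹ mod 53 explicitly. Euclid's algorithm: 53 = 1·28 + 25, 28 = 1·25 + 3, 25 = 8·3 + 1; back-substituting gives 1 = 36·28 − 19·53, so 28⁻¹ ≡ 36 (mod 53).
For any y ∈ ℤ_{53}, x = 36(y − 25) mod 53 satisfies T(x) = 28·36(y − 25) + 25 ≡ y (since 28·36 ≡ 1 mod 53). So every y has a preimage.
Therefore T is bijective.
Since T is bijective, we compute T⁻¹(16): solve 28x + 25 ≡ 16 (mod 53), i.e. 28x ≡ 44 (mod 53).
Multiplying by 28⁻¹ = 36 gives x ≡ 36·44 = 1584 = 29·53 + 47 ≡ 47 (mod 53).
Check: T(47) = 28·47 + 25 = 1341 = 25·53 + 16 ≡ 16 (mod 53).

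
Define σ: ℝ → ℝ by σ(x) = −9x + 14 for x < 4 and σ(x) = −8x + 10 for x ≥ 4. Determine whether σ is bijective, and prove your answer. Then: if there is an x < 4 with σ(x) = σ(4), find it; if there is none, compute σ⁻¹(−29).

Both pieces are strictly decreasing (slopes −9 and −8), so each is injective on its own interval.
The left piece maps (−∞, 4) onto (−22, ∞); the right piece maps [4, ∞) onto (−∞, −22].
Since −22 = −22, the images partition ℝ: σ is injective and surjective, hence bijective.
Because the two images are disjoint, no x < 4 has σ(x) = σ(4), so we compute σ⁻¹(−29): −29 lies in (−∞, −22], so solve −8x + 10 = −29: x = (−29 − 10)/(−8) = 39/8.

39/8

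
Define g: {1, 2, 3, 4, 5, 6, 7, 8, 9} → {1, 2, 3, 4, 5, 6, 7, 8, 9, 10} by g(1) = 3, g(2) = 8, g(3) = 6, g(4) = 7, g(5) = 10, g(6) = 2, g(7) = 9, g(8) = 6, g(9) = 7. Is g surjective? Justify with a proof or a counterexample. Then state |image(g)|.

No element maps to 1, so g is not surjective.
The image of g is {2, 3, 6, 7, 8, 9, 10}, which has 7 elements.

7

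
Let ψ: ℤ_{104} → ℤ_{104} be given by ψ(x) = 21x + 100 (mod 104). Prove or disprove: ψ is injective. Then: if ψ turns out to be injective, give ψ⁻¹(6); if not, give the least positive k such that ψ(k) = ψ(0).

50

By definition, ψ is injective when ψ(x_1) = ψ(x_2) forces x_1 = x_2.
Suppose ψ(x_1) = ψ(x_2) in ℤ_{104}. Then 21x_1 + 100 ≡ 21x_2 + 100 (mod 104), thus 21(x_1 − x_2) ≡ 0 (mod 104).
Since gcd(21, 104) = 1, 21 is invertible modulo 104, therefore x_1 − x_2 ≡ 0 (mod 104), i.e. x_1 = x_2.
Therefore ψ is injective.
We now compute 21⁻¹ mod 104 explicitly. Euclid's algorithm: 104 = 4·21 + 20, 21 = 1·20 + 1; back-substituting gives 1 = 5·21 − 1·104, so 21⁻¹ ≡ 5 (mod 104).
Since ψ is injective, we compute ψ⁻¹(6): solve 21x + 100 ≡ 6 (mod 104), i.e. 21x ≡ 10 (mod 104).
Multiplying by 21⁻¹ = 5 gives x ≡ 5·10 = 50 ≡ 50 (mod 104).
Check: ψ(50) = 21·50 + 100 = 1150 = 11·104 + 6 ≡ 6 (mod 104).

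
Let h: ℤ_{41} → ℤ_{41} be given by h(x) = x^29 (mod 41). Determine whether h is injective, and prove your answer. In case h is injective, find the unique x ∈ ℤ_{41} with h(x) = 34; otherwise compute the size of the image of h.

Since 41 is prime, the nonzero elements of ℤ_{41} form a cyclic group of order 40.
As gcd(29, 40) = 1, raising to the 29th power is a bijection on this group: if a^29 ≡ b^29 then (ab^{−1})^29 = 1, and the only element of order dividing gcd(29, 40) = 1 is 1, so a = b.
With h(0) = 0 this makes h injective on all of ℤ_{41}, hence bijective (finite equal-size domain and codomain). In particular h is injective.
Since h is injective, we find the preimage of 34. The inverse of x ↦ x^29 on (ℤ_{41})^× is x ↦ x^29, because 29·29 = 841 = 21·40 + 1 ≡ 1 (mod 40) and x^{40} = 1 for x ≠ 0 (Fermat). So h⁻¹(34) = 34^29 mod 41.
Repeated squaring mod 41: 34^1 ≡ 34, 34^2 ≡ 34² = 1156 ≡ 8, 34^4 ≡ 8² = 64 ≡ 23, 34^8 ≡ 23² = 529 ≡ 37, 34^16 ≡ 37² = 1369 ≡ 16. Since 29 = 16 + 8 + 4 + 1, 34^29 ≡ 16·37·23·34: 16·37 = 592 ≡ 18, then 18·23 = 414 ≡ 4, then 4·34 = 136 ≡ 13. So 34^29 ≡ 13 (mod 41).
Hence h⁻¹(34) = 13.

13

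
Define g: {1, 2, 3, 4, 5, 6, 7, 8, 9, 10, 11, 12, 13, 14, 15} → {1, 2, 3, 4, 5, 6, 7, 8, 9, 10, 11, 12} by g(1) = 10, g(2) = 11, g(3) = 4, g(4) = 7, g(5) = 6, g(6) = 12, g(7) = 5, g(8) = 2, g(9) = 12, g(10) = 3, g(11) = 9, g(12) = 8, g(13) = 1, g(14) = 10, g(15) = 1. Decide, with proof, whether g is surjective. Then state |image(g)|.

Every element of the codomain has a preimage: 1 = g(13), 2 = g(8), 3 = g(10), 4 = g(3), 5 = g(7), 6 = g(5), 7 = g(4), 8 = g(12), 9 = g(11), 10 = g(1), 11 = g(2), 12 = g(6).
Therefore g is surjective.
The image of g is {1, 2, 3, 4, 5, 6, 7, 8, 9, 10, 11, 12}, which has 12 elements.

12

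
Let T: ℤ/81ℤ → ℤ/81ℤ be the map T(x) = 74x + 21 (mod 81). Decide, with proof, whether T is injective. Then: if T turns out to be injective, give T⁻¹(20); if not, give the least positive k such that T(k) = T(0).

58

By definition, injectivity means: for all x_1, x_2 in the domain, T(x_1) = T(x_2) implies x_1 = x_2.
If T(x_1) = T(x_2), then 74x_1 ≡ 74x_2 (mod 81). Because gcd(74, 81) = 1, we may cancel 74 to get x_1 ≡ x_2 (mod 81).
Hence T is injective.
We now compute 74⁻¹ mod 81 explicitly. Euclid's algorithm: 81 = 1·74 + 7, 74 = 10·7 + 4, 7 = 1·4 + 3, 4 = 1·3 + 1; back-substituting gives 1 = 23·74 − 21·81, so 74⁻¹ ≡ 23 (mod 81).
Since T is injective, we compute T⁻¹(20): solve 74x + 21 ≡ 20 (mod 81), i.e. 74x ≡ 80 (mod 81).
Multiplying by 74⁻¹ = 23 gives x ≡ 23·80 = 1840 = 22·81 + 58 ≡ 58 (mod 81).
Check: T(58) = 74·58 + 21 = 4313 = 53·81 + 20 ≡ 20 (mod 81).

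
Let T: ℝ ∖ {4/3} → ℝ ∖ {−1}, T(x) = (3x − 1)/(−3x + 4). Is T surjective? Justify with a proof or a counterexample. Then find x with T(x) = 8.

For any y ≠ −1, solving y(−3x + 4) = 3x − 1 for x gives a well-defined x ≠ 4/3. So T is surjective.
Solving T(x) = 8: cross-multiplying gives 3x − 1 = 8(−3x + 4), which rearranges to 27x = 33, so x = 11/9.

11/9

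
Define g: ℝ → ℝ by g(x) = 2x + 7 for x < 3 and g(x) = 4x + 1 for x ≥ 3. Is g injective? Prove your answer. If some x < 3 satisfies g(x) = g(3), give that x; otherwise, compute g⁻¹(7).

Both pieces are strictly increasing (slopes 2 and 4), so each is injective on its own interval.
The left piece maps (−∞, 3) onto (−∞, 13); the right piece maps [3, ∞) onto [13, ∞).
These images are disjoint, so no value is attained by both pieces. Therefore g is injective.
Because the two images are disjoint, no x < 3 has g(x) = g(3), so we compute g⁻¹(7): 7 lies in (−∞, 13), so solve 2x + 7 = 7: x = (7 − 7)/2 = 0.

0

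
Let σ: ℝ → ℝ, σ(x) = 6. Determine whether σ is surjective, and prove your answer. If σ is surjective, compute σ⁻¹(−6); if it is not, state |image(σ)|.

By definition, surjectivity means every element of the codomain has a preimage under σ.
σ(x) = 6 for all x, so 7 has no preimage and σ is not surjective.
Since σ is not surjective, we state |image(σ)|: the image of σ is {6}, which has 1 element.

1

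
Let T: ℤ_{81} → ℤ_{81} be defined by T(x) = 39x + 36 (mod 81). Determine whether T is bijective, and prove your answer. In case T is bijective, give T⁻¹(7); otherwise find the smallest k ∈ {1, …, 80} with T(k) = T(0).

We have gcd(39, 81) = 3 > 1. Taking u = 0 and v = 27: T(0) = 36 and T(27) = 39·27 + 36 = 1089 ≡ 36 (mod 81).
So T(0) = T(27) while 0 ≠ 27, so T is not injective, hence not bijective.
Since T is not bijective, we find the least positive k with T(k) = T(0): this means 39k ≡ 0 (mod 81), i.e. 81 ∣ 39k. Since gcd(39, 81) = 3, dividing through by 3 this holds exactly when 27 ∣ 13k, and as gcd(13, 27) = 1, exactly when 27 ∣ k.
The smallest positive such k is 27.

27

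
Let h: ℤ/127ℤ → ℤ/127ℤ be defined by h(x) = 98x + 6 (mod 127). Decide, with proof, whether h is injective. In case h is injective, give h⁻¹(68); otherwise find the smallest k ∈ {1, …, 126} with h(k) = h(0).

Suppose h(s) = h(t) in ℤ/127ℤ. Then 98s + 6 ≡ 98t + 6 (mod 127), therefore 98(s − t) ≡ 0 (mod 127).
Since gcd(98, 127) = 1, 98 is invertible modulo 127, so s − t ≡ 0 (mod 127), i.e. s = t.
Thus h is injective.
We now compute 98⁻¹ mod 127 explicitly. Euclid's algorithm: 127 = 1·98 + 29, 98 = 3·29 + 11, 29 = 2·11 + 7, 11 = 1·7 + 4, 7 = 1·4 + 3, 4 = 1·3 + 1; back-substituting gives 1 = 35·98 − 27·127, so 98⁻¹ ≡ 35 (mod 127).
Since h is injective, we compute h⁻¹(68): solve 98x + 6 ≡ 68 (mod 127), i.e. 98x ≡ 62 (mod 127).
Multiplying by 98⁻¹ = 35 gives x ≡ 35·62 = 2170 = 17·127 + 11 ≡ 11 (mod 127).
Check: h(11) = 98·11 + 6 = 1084 = 8·127 + 68 ≡ 68 (mod 127).

11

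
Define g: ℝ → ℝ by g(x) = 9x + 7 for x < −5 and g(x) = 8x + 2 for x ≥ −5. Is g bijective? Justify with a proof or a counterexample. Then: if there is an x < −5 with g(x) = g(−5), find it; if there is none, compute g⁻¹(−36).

Both pieces are strictly increasing (slopes 9 and 8), so each is injective on its own interval.
The left piece maps (−∞, −5) onto (−∞, −38); the right piece maps [−5, ∞) onto [−38, ∞).
Since −38 = −38, the images partition ℝ: g is injective and surjective, hence bijective.
Because the two images are disjoint, no x < −5 has g(x) = g(−5), so we compute g⁻¹(−36): −36 lies in [−38, ∞), so solve 8x + 2 = −36: x = (−36 − 2)/8 = −19/4.

-19/4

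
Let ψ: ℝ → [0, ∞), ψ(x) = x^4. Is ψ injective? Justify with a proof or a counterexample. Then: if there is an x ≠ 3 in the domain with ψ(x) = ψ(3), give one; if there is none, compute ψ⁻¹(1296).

ψ(3) = 81 = (−3)^4 = ψ(−3) (since 4 is even), with 3 ≠ −3. So ψ is not injective.
For the follow-up, such an x exists: taking x = −3 ∈ ℝ gives ψ(−3) = 81 = ψ(3) with −3 ≠ 3.

-3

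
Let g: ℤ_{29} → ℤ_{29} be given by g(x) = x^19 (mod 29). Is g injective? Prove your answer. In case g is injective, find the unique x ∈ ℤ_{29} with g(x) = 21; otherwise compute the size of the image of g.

10

Since 29 is prime, the nonzero elements of ℤ_{29} form a cyclic group of order 28.
As gcd(19, 28) = 1, raising to the 19th power is a bijection on this group: if u^19 ≡ v^19 then (uv^{−1})^19 = 1, and the only element of order dividing gcd(19, 28) = 1 is 1, so u = v.
With g(0) = 0 this makes g injective on all of ℤ_{29}, hence bijective (finite equal-size domain and codomain). In particular g is injective.
Since g is injective, we find the preimage of 21. The inverse of x ↦ x^19 on (ℤ_{29})^× is x ↦ x^3, because 19·3 = 57 = 2·28 + 1 ≡ 1 (mod 28) and x^{28} = 1 for x ≠ 0 (Fermat). So g⁻¹(21) = 21^3 mod 29.
Repeated squaring mod 29: 21^1 ≡ 21, 21^2 ≡ 21² = 441 ≡ 6. Since 3 = 2 + 1, 21^3 ≡ 6·21: 6·21 = 126 ≡ 10. So 21^3 ≡ 10 (mod 29).
Hence g⁻¹(21) = 10.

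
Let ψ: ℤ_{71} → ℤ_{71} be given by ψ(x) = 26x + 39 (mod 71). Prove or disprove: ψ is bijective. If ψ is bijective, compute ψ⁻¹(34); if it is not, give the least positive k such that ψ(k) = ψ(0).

8

Recall: ψ is injective if ψ(u) = ψ(v) implies u = v.
Suppose ψ(u) = ψ(v) in ℤ_{71}. Then 26u + 39 ≡ 26v + 39 (mod 71), so 26(u − v) ≡ 0 (mod 71).
Since gcd(26, 71) = 1, 26 is invertible modulo 71, therefore u − v ≡ 0 (mod 71), i.e. u = v.
We now compute 26⁻¹ mod 71 explicitly. Euclid's algorithm: 71 = 2·26 + 19, 26 = 1·19 + 7, 19 = 2·7 + 5, 7 = 1·5 + 2, 5 = 2·2 + 1; back-substituting gives 1 = 41·26 − 15·71, so 26⁻¹ ≡ 41 (mod 71).
Then y ↦ 41(y − 39) is a two-sided inverse to ψ, so every y ∈ ℤ_{71} has a preimage.
Hence ψ is bijective.
Since ψ is bijective, we find ψ⁻¹(34): we need 26x ≡ 34 − 39 ≡ 66 (mod 71). Using 26⁻¹ = 41: x ≡ 41·66 = 2706 = 38·71 + 8, so x = 8.
Check: ψ(8) = 26·8 + 39 = 247 = 3·71 + 34 ≡ 34 (mod 71).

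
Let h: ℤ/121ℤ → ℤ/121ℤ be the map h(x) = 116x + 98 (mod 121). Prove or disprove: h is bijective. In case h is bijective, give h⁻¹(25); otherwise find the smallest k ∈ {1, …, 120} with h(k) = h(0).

If h(a) = h(b), then 116a ≡ 116b (mod 121). Because gcd(116, 121) = 1, we may cancel 116 to get a ≡ b (mod 121).
We now compute 116⁻¹ mod 121 explicitly. Euclid's algorithm: 121 = 1·116 + 5, 116 = 23·5 + 1; back-substituting gives 1 = 24·116 − 23·121, so 116⁻¹ ≡ 24 (mod 121).
Then y ↦ 24(y − 98) is a two-sided inverse to h, so every y ∈ ℤ/121ℤ has a preimage.
So h is bijective.
Since h is bijective, we find h⁻¹(25): we need 116x ≡ 25 − 98 ≡ 48 (mod 121). Using 116⁻¹ = 24: x ≡ 24·48 = 1152 = 9·121 + 63, so x = 63.
Check: h(63) = 116·63 + 98 = 7406 = 61·121 + 25 ≡ 25 (mod 121).

63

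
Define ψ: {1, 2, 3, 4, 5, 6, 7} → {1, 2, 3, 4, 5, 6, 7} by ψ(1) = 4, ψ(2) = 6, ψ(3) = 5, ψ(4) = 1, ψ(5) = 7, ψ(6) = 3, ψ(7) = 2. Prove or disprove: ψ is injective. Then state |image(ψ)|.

The values ψ(1), …, ψ(7) are 4, 6, 5, 1, 7, 3, 2 — all distinct.
So ψ(a) = ψ(b) only when a = b, and ψ is injective.
The image of ψ is {1, 2, 3, 4, 5, 6, 7}, which has 7 elements.

7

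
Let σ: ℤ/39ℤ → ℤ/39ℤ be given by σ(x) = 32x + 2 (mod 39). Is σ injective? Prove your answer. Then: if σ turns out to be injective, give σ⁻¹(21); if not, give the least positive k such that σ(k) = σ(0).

If σ(x_1) = σ(x_2), then 32x_1 ≡ 32x_2 (mod 39). Because gcd(32, 39) = 1, we may cancel 32 to get x_1 ≡ x_2 (mod 39).
Therefore σ is injective.
We now compute 32⁻¹ mod 39 explicitly. Euclid's algorithm: 39 = 1·32 + 7, 32 = 4·7 + 4, 7 = 1·4 + 3, 4 = 1·3 + 1; back-substituting gives 1 = 11·32 − 9·39, so 32⁻¹ ≡ 11 (mod 39).
Since σ is injective, we find σ⁻¹(21): we need 32x ≡ 21 − 2 ≡ 19 (mod 39). Using 32⁻¹ = 11: x ≡ 11·19 = 209 = 5·39 + 14, so x = 14.
Check: σ(14) = 32·14 + 2 = 450 = 11·39 + 21 ≡ 21 (mod 39).

14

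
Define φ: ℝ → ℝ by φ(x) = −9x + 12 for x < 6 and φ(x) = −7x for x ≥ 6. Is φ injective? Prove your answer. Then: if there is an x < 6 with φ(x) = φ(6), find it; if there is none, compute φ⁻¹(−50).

50/7

Both pieces are strictly decreasing (slopes −9 and −7), so each is injective on its own interval.
The left piece maps (−∞, 6) onto (−42, ∞); the right piece maps [6, ∞) onto (−∞, −42].
These images are disjoint, so no value is attained by both pieces. Therefore φ is injective.
Because the two images are disjoint, no x < 6 has φ(x) = φ(6), so we compute φ⁻¹(−50): −50 lies in (−∞, −42], so solve −7x = −50: x = (−50 − 0)/(−7) = 50/7.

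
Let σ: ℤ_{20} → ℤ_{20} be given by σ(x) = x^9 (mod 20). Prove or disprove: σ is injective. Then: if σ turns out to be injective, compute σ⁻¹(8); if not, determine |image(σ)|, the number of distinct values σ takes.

σ(0) = 0^9 = 0.
σ(10): Repeated squaring mod 20: 10^1 ≡ 10, 10^2 ≡ 10² = 100 ≡ 0, 10^4 ≡ 0² = 0, 10^8 ≡ 0² = 0. Since 9 = 8 + 1, 10^9 ≡ 0·10: 0·10 = 0. So 10^9 ≡ 0 (mod 20).
So σ(0) = σ(10) = 0 while 0 ≠ 10, thus σ is not injective.
Since σ is not injective, we determine |image(σ)|. Computing x^9 mod 20 for each x (by repeated squaring, reducing mod 20 at every step), the values σ(0), σ(1), …, σ(19) are: 0, 1, 12, 3, 4, 5, 16, 7, 8, 9, 0, 11, 12, 13, 4, 15, 16, 17, 8, 19.
The distinct values are {0, 1, 3, 4, 5, 7, 8, 9, 11, 12, 13, 15, 16, 17, 19}; there are 15 of them.

15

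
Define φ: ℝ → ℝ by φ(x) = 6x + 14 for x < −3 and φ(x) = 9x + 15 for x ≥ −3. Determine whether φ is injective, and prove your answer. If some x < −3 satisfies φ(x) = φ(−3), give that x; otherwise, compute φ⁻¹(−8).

Both pieces are strictly increasing (slopes 6 and 9), so each is injective on its own interval.
The left piece maps (−∞, −3) onto (−∞, −4); the right piece maps [−3, ∞) onto [−12, ∞).
These images overlap. In particular φ(−3) = −12 (right piece), and solving 6x + 14 = −12 on the left piece gives x = −13/3 < −3.
So φ(−13/3) = φ(−3) with −13/3 ≠ −3, and φ is not injective. This x = −13/3 is the requested value below −3.

-13/3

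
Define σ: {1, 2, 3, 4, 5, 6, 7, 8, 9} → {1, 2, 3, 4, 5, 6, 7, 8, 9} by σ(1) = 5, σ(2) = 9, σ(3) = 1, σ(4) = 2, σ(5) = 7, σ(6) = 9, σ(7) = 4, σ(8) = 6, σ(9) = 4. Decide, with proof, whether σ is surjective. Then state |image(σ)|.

7

No element maps to 3, so σ is not surjective.
The image of σ is {1, 2, 4, 5, 6, 7, 9}, which has 7 elements.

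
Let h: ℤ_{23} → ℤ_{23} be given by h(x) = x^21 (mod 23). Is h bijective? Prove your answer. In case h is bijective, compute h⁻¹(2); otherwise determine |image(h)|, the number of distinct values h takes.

12

Since 23 is prime, the nonzero elements of ℤ_{23} form a cyclic group of order 22.
As gcd(21, 22) = 1, raising to the 21st power is a bijection on this group: if s^21 ≡ t^21 then (st^{−1})^21 = 1, and the only element of order dividing gcd(21, 22) = 1 is 1, so s = t.
With h(0) = 0 this makes h injective on all of ℤ_{23}, hence bijective (finite equal-size domain and codomain). In particular h is bijective.
Since h is bijective, we find the preimage of 2. The inverse of x ↦ x^21 on (ℤ_{23})^× is x ↦ x^21, because 21·21 = 441 = 20·22 + 1 ≡ 1 (mod 22) and x^{22} = 1 for x ≠ 0 (Fermat). So h⁻¹(2) = 2^21 mod 23.
Repeated squaring mod 23: 2^1 ≡ 2, 2^2 ≡ 2² = 4, 2^4 ≡ 4² = 16, 2^8 ≡ 16² = 256 ≡ 3, 2^16 ≡ 3² = 9. Since 21 = 16 + 4 + 1, 2^21 ≡ 9·16·2: 9·16 = 144 ≡ 6, then 6·2 = 12. So 2^21 ≡ 12 (mod 23).
Hence h⁻¹(2) = 12.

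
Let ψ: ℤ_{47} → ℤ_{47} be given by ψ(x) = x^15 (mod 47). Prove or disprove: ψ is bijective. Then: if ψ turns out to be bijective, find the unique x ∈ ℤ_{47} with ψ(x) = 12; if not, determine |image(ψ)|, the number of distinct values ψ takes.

17

Since 47 is prime, the nonzero elements of ℤ_{47} form a cyclic group of order 46.
As gcd(15, 46) = 1, raising to the 15th power is a bijection on this group: if a^15 ≡ b^15 then (ab^{−1})^15 = 1, and the only element of order dividing gcd(15, 46) = 1 is 1, so a = b.
With ψ(0) = 0 this makes ψ injective on all of ℤ_{47}, hence bijective (finite equal-size domain and codomain). In particular ψ is bijective.
Since ψ is bijective, we find the preimage of 12. The inverse of x ↦ x^15 on (ℤ_{47})^× is x ↦ x^43, because 15·43 = 645 = 14·46 + 1 ≡ 1 (mod 46) and x^{46} = 1 for x ≠ 0 (Fermat). So ψ⁻¹(12) = 12^43 mod 47.
Repeated squaring mod 47: 12^1 ≡ 12, 12^2 ≡ 12² = 144 ≡ 3, 12^4 ≡ 3² = 9, 12^8 ≡ 9² = 81 ≡ 34, 12^16 ≡ 34² = 1156 ≡ 28, 12^32 ≡ 28² = 784 ≡ 32. Since 43 = 32 + 8 + 2 + 1, 12^43 ≡ 32·34·3·12: 32·34 = 1088 ≡ 7, then 7·3 = 21, then 21·12 = 252 ≡ 17. So 12^43 ≡ 17 (mod 47).
Hence ψ⁻¹(12) = 17.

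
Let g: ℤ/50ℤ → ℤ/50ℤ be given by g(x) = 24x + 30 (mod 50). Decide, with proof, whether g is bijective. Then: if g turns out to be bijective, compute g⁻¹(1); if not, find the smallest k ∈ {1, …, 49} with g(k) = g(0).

25

By definition, g is injective when g(u) = g(v) forces u = v.
We have gcd(24, 50) = 2 > 1. Taking u = 0 and v = 25: g(0) = 30 and g(25) = 24·25 + 30 = 630 ≡ 30 (mod 50).
So g(0) = g(25) while 0 ≠ 25, so g is not injective, hence not bijective.
Since g is not bijective, we find the least positive k with g(k) = g(0): this means 24k ≡ 0 (mod 50), i.e. 50 ∣ 24k. Since gcd(24, 50) = 2, dividing through by 2 this holds exactly when 25 ∣ 12k, and as gcd(12, 25) = 1, exactly when 25 ∣ k.
The smallest positive such k is 25.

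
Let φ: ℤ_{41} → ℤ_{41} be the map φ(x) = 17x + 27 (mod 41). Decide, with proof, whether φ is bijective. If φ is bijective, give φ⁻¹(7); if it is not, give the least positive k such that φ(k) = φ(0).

35

Recall: φ is injective when φ(s) = φ(t) forces s = t.
Suppose φ(s) = φ(t) in ℤ_{41}. Then 17s + 27 ≡ 17t + 27 (mod 41), hence 17(s − t) ≡ 0 (mod 41).
Since gcd(17, 41) = 1, 17 is invertible modulo 41, hence s − t ≡ 0 (mod 41), i.e. s = t.
We now compute 17⁻¹ mod 41 explicitly. Euclid's algorithm: 41 = 2·17 + 7, 17 = 2·7 + 3, 7 = 2·3 + 1; back-substituting gives 1 = 29·17 − 12·41, so 17⁻¹ ≡ 29 (mod 41).
For any y ∈ ℤ_{41}, x = 29(y − 27) mod 41 satisfies φ(x) = 17·29(y − 27) + 27 ≡ y (since 17·29 ≡ 1 mod 41). So every y has a preimage.
So φ is bijective.
Since φ is bijective, we find φ⁻¹(7): we need 17x ≡ 7 − 27 ≡ 21 (mod 41). Using 17⁻¹ = 29: x ≡ 29·21 = 609 = 14·41 + 35, so x = 35.
Check: φ(35) = 17·35 + 27 = 622 = 15·41 + 7 ≡ 7 (mod 41).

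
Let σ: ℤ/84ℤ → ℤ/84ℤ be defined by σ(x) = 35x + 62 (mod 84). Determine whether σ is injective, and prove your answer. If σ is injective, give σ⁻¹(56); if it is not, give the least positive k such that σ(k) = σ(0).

Recall: σ is injective when σ(u) = σ(v) forces u = v.
We have gcd(35, 84) = 7 > 1. Taking u = 0 and v = 12: σ(0) = 62 and σ(12) = 35·12 + 62 = 482 ≡ 62 (mod 84).
So σ(0) = σ(12) while 0 ≠ 12, so σ is not injective.
Since σ is not injective, we find the least positive k with σ(k) = σ(0): this means 35k ≡ 0 (mod 84), i.e. 84 ∣ 35k. Since gcd(35, 84) = 7, dividing through by 7 this holds exactly when 12 ∣ 5k, and as gcd(5, 12) = 1, exactly when 12 ∣ k.
The smallest positive such k is 12.

12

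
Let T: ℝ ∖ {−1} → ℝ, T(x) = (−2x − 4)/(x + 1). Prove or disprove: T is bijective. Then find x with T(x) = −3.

If T(x) = −2, cross-multiplying gives 1(−2x − 4) = −2(x + 1), which simplifies to −4 = −2 — false.  So −2 has no preimage and T is not surjective.
So T is not bijective.
Solving T(x) = −3: cross-multiplying gives −2x − 4 = −3(x + 1), which rearranges to 1x = 1, so x = 1.

1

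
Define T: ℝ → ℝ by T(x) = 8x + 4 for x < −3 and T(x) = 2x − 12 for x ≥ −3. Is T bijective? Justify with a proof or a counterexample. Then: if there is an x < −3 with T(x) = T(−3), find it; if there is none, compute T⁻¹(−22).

Both pieces are strictly increasing (slopes 8 and 2), so each is injective on its own interval.
The left piece maps (−∞, −3) onto (−∞, −20); the right piece maps [−3, ∞) onto [−18, ∞).
The images leave a gap (−20 has no preimage), so T is not surjective, hence not bijective.
Because the two images are disjoint, no x < −3 has T(x) = T(−3), so we compute T⁻¹(−22): −22 lies in (−∞, −20), so solve 8x + 4 = −22: x = (−22 − 4)/8 = −13/4.

-13/4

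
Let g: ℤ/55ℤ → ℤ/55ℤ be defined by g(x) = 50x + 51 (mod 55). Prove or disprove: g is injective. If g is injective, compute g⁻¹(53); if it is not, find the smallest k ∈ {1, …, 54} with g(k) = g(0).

11

We have gcd(50, 55) = 5 > 1. Taking s = 0 and t = 11: g(0) = 51 and g(11) = 50·11 + 51 = 601 ≡ 51 (mod 55).
So g(0) = g(11) while 0 ≠ 11, so g is not injective.
Since g is not injective, we find the least positive k with g(k) = g(0): this means 50k ≡ 0 (mod 55), i.e. 55 ∣ 50k. Since gcd(50, 55) = 5, dividing through by 5 this holds exactly when 11 ∣ 10k, and as gcd(10, 11) = 1, exactly when 11 ∣ k.
The smallest positive such k is 11.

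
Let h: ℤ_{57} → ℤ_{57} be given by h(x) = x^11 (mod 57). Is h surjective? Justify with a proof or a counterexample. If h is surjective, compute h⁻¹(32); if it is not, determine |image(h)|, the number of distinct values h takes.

14

Computing x^11 mod 57 for each x (by repeated squaring, reducing mod 57 at every step), the values h(0), h(1), …, h(56) are: 0, 1, 53, 48, 16, 44, 36, 49, 50, 24, 52, 26, 27, 40, 32, 3, 28, 23, 18, 19, 20, 15, 10, 35, 6, 55, 11, 12, 43, 14, 45, 46, 2, 51, 22, 47, 42, 37, 38, 39, 34, 29, 54, 25, 17, 30, 31, 5, 33, 7, 8, 21, 13, 41, 9, 4, 56.
Every element of ℤ_{57} appears exactly once in this list, so h is a bijection, and in particular surjective.
Since h is surjective, we read off the preimage of 32 from the same table: h(14) = 32, so h⁻¹(32) = 14.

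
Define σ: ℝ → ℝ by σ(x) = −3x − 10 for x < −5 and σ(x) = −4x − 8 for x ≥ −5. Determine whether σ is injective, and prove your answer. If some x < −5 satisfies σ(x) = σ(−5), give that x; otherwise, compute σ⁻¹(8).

Both pieces are strictly decreasing (slopes −3 and −4), so each is injective on its own interval.
The left piece maps (−∞, −5) onto (5, ∞); the right piece maps [−5, ∞) onto (−∞, 12].
These images overlap. In particular σ(−5) = 12 (right piece), and solving −3x − 10 = 12 on the left piece gives x = −22/3 < −5.
So σ(−22/3) = σ(−5) with −22/3 ≠ −5, and σ is not injective. This x = −22/3 is the requested value below −5.

-22/3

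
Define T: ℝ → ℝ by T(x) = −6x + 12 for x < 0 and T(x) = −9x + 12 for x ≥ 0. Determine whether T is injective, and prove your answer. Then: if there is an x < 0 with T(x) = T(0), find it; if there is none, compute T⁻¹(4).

Both pieces are strictly decreasing (slopes −6 and −9), so each is injective on its own interval.
The left piece maps (−∞, 0) onto (12, ∞); the right piece maps [0, ∞) onto (−∞, 12].
These images are disjoint, so no value is attained by both pieces. Therefore T is injective.
Because the two images are disjoint, no x < 0 has T(x) = T(0), so we compute T⁻¹(4): 4 lies in (−∞, 12], so solve −9x + 12 = 4: x = (4 − 12)/(−9) = 8/9.

8/9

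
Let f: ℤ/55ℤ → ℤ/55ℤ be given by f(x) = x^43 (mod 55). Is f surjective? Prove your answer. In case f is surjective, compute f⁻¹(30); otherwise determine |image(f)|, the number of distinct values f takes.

35

Computing x^43 mod 55 for each x (by repeated squaring, reducing mod 55 at every step), the values f(0), f(1), …, f(54) are: 0, 1, 8, 27, 9, 15, 51, 13, 17, 14, 10, 11, 23, 52, 49, 20, 26, 18, 2, 39, 25, 21, 33, 12, 19, 5, 31, 48, 7, 24, 50, 36, 43, 22, 34, 30, 16, 53, 37, 29, 35, 6, 3, 32, 44, 45, 41, 38, 42, 4, 40, 46, 28, 47, 54.
Every element of ℤ/55ℤ appears exactly once in this list, so f is a bijection, and in particular surjective.
Since f is surjective, we read off the preimage of 30 from the same table: f(35) = 30, so f⁻¹(30) = 35.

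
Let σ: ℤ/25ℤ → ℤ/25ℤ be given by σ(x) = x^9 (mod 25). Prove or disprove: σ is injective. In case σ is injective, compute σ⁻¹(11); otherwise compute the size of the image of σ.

σ(0) = 0^9 = 0.
σ(5): Repeated squaring mod 25: 5^1 ≡ 5, 5^2 ≡ 5² = 25 ≡ 0, 5^4 ≡ 0² = 0, 5^8 ≡ 0² = 0. Since 9 = 8 + 1, 5^9 ≡ 0·5: 0·5 = 0. So 5^9 ≡ 0 (mod 25).
So σ(0) = σ(5) = 0 while 0 ≠ 5, therefore σ is not injective.
Since σ is not injective, we determine |image(σ)|. Computing x^9 mod 25 for each x (by repeated squaring, reducing mod 25 at every step), the values σ(0), σ(1), …, σ(24) are: 0, 1, 12, 8, 19, 0, 21, 7, 3, 14, 0, 16, 2, 23, 9, 0, 11, 22, 18, 4, 0, 6, 17, 13, 24.
The distinct values are {0, 1, 2, 3, 4, 6, 7, 8, 9, 11, 12, 13, 14, 16, 17, 18, 19, 21, 22, 23, 24}; there are 21 of them.

21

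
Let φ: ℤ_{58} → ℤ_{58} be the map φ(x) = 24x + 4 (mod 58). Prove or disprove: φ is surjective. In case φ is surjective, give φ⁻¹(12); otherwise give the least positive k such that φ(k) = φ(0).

29

Since gcd(24, 58) = 2, we have 24x ≡ 0 (mod 2) for all x, so φ(x) ≡ 0 (mod 2).
But 1 ≢ 0 (mod 2), so 1 ∈ ℤ_{58} has no preimage. So φ is not surjective.
Since φ is not surjective, we find the least positive k with φ(k) = φ(0): this means 24k ≡ 0 (mod 58), i.e. 58 ∣ 24k. Since gcd(24, 58) = 2, dividing through by 2 this holds exactly when 29 ∣ 12k, and as gcd(12, 29) = 1, exactly when 29 ∣ k.
The smallest positive such k is 29.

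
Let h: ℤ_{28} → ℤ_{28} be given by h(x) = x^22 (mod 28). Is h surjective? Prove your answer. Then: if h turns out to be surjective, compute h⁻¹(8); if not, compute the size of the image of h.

h(6): Repeated squaring mod 28: 6^1 ≡ 6, 6^2 ≡ 6² = 36 ≡ 8, 6^4 ≡ 8² = 64 ≡ 8, 6^8 ≡ 8² = 64 ≡ 8, 6^16 ≡ 8² = 64 ≡ 8. Since 22 = 16 + 4 + 2, 6^22 ≡ 8·8·8: 8·8 = 64 ≡ 8, then 8·8 = 64 ≡ 8. So 6^22 ≡ 8 (mod 28).
h(8): Repeated squaring mod 28: 8^1 ≡ 8, 8^2 ≡ 8² = 64 ≡ 8, 8^4 ≡ 8² = 64 ≡ 8, 8^8 ≡ 8² = 64 ≡ 8, 8^16 ≡ 8² = 64 ≡ 8. Since 22 = 16 + 4 + 2, 8^22 ≡ 8·8·8: 8·8 = 64 ≡ 8, then 8·8 = 64 ≡ 8. So 8^22 ≡ 8 (mod 28).
So h(6) = h(8) = 8 while 6 ≠ 8, hence h is not injective.
A non-injective map from the 28-element set ℤ_{28} to itself takes at most 27 distinct values, so it cannot be surjective. Hence h is not surjective.
Since h is not surjective, we determine |image(h)|. Computing x^22 mod 28 for each x (by repeated squaring, reducing mod 28 at every step), the values h(0), h(1), …, h(27) are: 0, 1, 16, 25, 4, 9, 8, 21, 8, 9, 4, 25, 16, 1, 0, 1, 16, 25, 4, 9, 8, 21, 8, 9, 4, 25, 16, 1.
The distinct values are {0, 1, 4, 8, 9, 16, 21, 25}; there are 8 of them.

8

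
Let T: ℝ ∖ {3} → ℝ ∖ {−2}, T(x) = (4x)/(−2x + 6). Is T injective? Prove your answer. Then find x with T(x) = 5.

Suppose T(s) = T(t). Cross-multiplying: (4s)(−2t + 6) = (4t)(−2s + 6).
Expanding both sides and cancelling the symmetric terms leaves 24·(s − t) = 0. Since 24 ≠ 0, s = t. Therefore T is injective.
Solving T(x) = 5: cross-multiplying gives 4x = 5(−2x + 6), which rearranges to 14x = 30, so x = 15/7.

15/7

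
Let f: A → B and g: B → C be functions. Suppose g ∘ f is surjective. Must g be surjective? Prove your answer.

surjective

Let c ∈ C. Since g ∘ f is surjective, some a ∈ A has g(f(a)) = c. Then b = f(a) ∈ B satisfies g(b) = c. So g is surjective.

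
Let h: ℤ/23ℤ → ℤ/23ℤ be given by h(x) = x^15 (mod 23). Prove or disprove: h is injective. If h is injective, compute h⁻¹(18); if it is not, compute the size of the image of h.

Since 23 is prime, the nonzero elements of ℤ/23ℤ form a cyclic group of order 22.
As gcd(15, 22) = 1, raising to the 15th power is a bijection on this group: if u^15 ≡ v^15 then (uv^{−1})^15 = 1, and the only element of order dividing gcd(15, 22) = 1 is 1, so u = v.
With h(0) = 0 this makes h injective on all of ℤ/23ℤ, hence bijective (finite equal-size domain and codomain). In particular h is injective.
Since h is injective, we find the preimage of 18. The inverse of x ↦ x^15 on (ℤ/23ℤ)^× is x ↦ x^3, because 15·3 = 45 = 2·22 + 1 ≡ 1 (mod 22) and x^{22} = 1 for x ≠ 0 (Fermat). So h⁻¹(18) = 18^3 mod 23.
Repeated squaring mod 23: 18^1 ≡ 18, 18^2 ≡ 18² = 324 ≡ 2. Since 3 = 2 + 1, 18^3 ≡ 2·18: 2·18 = 36 ≡ 13. So 18^3 ≡ 13 (mod 23).
Hence h⁻¹(18) = 13.

13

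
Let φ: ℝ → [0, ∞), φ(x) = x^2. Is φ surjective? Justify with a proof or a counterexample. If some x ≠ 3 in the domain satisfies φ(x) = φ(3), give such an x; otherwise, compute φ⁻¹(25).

-3

For any y ∈ [0, ∞), x = y^{1/2} ∈ ℝ satisfies x^2 = y, so φ is surjective.
For the follow-up, such an x exists: taking x = −3 ∈ ℝ gives φ(−3) = 9 = φ(3) with −3 ≠ 3.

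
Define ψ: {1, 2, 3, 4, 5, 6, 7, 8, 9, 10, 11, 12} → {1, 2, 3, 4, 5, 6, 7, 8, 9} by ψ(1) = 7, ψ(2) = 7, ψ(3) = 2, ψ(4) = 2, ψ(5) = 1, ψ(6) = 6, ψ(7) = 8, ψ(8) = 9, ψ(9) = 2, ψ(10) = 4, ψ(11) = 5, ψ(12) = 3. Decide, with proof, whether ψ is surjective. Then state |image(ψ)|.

Every element of the codomain has a preimage: 1 = ψ(5), 2 = ψ(3), 3 = ψ(12), 4 = ψ(10), 5 = ψ(11), 6 = ψ(6), 7 = ψ(1), 8 = ψ(7), 9 = ψ(8).
So ψ is surjective.
The image of ψ is {1, 2, 3, 4, 5, 6, 7, 8, 9}, which has 9 elements.

9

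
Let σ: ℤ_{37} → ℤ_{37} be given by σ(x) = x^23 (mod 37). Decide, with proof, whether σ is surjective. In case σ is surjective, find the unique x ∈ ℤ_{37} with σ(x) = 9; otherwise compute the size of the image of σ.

Since 37 is prime, the nonzero elements of ℤ_{37} form a cyclic group of order 36.
As gcd(23, 36) = 1, raising to the 23rd power is a bijection on this group: if s^23 ≡ t^23 then (st^{−1})^23 = 1, and the only element of order dividing gcd(23, 36) = 1 is 1, so s = t.
With σ(0) = 0 this makes σ injective on all of ℤ_{37}, hence bijective (finite equal-size domain and codomain). In particular σ is surjective.
Since σ is surjective, we find the preimage of 9. The inverse of x ↦ x^23 on (ℤ_{37})^× is x ↦ x^11, because 23·11 = 253 = 7·36 + 1 ≡ 1 (mod 36) and x^{36} = 1 for x ≠ 0 (Fermat). So σ⁻¹(9) = 9^11 mod 37.
Repeated squaring mod 37: 9^1 ≡ 9, 9^2 ≡ 9² = 81 ≡ 7, 9^4 ≡ 7² = 49 ≡ 12, 9^8 ≡ 12² = 144 ≡ 33. Since 11 = 8 + 2 + 1, 9^11 ≡ 33·7·9: 33·7 = 231 ≡ 9, then 9·9 = 81 ≡ 7. So 9^11 ≡ 7 (mod 37).
Hence σ⁻¹(9) = 7.

7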